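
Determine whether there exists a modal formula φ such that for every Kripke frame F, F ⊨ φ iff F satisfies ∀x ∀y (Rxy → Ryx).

Yes, by q → □◇q

This is a Sahlqvist condition; the B axiom q → □◇q defines it.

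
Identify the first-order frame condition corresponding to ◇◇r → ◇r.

Transitivity

Equivalently (dual form): □r → □□r.
Suppose □r→□□r is valid. Take Rxy, Ryz and set V(r)={w : Rxw}. Then □r at x, so □□r at x, so □r at y, so r at z, i.e. Rxz.
The converse is a direct semantic check.
Frame condition: ∀x ∀y ∀z (Rxy ∧ Ryz → Rxz).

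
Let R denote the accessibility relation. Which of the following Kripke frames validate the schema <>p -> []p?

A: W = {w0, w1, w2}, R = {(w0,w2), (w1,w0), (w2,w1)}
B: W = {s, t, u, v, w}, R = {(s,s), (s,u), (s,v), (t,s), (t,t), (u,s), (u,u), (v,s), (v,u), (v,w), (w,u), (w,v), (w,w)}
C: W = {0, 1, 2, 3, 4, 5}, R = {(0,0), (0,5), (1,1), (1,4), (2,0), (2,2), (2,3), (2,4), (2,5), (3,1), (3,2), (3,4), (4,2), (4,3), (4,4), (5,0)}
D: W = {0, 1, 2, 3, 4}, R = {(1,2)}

This is the axiom for partial functionality; its first-order frame correspondent is forall x forall y forall z (Rxy & Rxz -> y = z).
A: satisfies the condition.
B: fails — s sees both s and u.
C: fails — 0 sees both 0 and 5.
D: satisfies the condition.

A, D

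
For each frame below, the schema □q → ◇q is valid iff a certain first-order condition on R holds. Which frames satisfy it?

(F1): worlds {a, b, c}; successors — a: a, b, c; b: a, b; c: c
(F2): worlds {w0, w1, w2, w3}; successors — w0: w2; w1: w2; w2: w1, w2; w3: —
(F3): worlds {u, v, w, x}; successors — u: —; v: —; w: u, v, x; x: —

(F1)

This is the axiom for seriality; its first-order frame correspondent is ∀x ∃y Rxy.
(F1): satisfies the condition.
(F2): fails — world w3 has no successor.
(F3): fails — world u has no successor.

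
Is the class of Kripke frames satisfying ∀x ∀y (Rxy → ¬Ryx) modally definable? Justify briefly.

If a class were modally definable it would be closed under surjective bounded morphisms (Goldblatt–Thomason).
The 3-cycle (worlds 0,1,2 with 0→1→2→0) is asymmetric. Mapping every world to a single reflexive point • is a surjective bounded morphism, and the reflexive point is not asymmetric (R•• but asymmetry requires ¬R••).
So the class is not modally definable.

Not definable by any modal formula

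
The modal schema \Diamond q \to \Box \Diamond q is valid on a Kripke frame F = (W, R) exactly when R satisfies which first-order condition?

Suppose ◇q→□◇q is valid. Take Rxy, Rxz and set V(q)={y}. Then ◇q at x, so □◇q at x, so ◇q at z, so some w with Rzw has q; w=y, i.e. Rzy. By symmetry of the argument, Ryz.

the Euclidean property: \forall x \forall y \forall z (Rxy \wedge Rxz \to Ryz)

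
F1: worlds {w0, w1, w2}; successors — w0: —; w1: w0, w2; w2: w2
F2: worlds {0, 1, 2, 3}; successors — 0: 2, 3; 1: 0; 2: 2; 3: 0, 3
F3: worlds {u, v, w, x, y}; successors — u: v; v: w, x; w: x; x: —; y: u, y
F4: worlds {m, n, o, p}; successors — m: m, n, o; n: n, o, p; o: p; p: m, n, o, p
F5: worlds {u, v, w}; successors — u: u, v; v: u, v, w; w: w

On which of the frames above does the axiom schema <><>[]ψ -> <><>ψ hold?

Frame correspondent (Sahlqvist): forall x forall y (x R^2 y -> exists w (yRw & x R^2 w)) — i.e. a generalized confluence (Geach) condition.
F1: holds.
F2: holds.
F3: fails — uR²x but no t with xRt and uR²t.
F4: holds.
F5: holds.
Valid on: F1, F2, F4, F5.

F1, F2, F4, F5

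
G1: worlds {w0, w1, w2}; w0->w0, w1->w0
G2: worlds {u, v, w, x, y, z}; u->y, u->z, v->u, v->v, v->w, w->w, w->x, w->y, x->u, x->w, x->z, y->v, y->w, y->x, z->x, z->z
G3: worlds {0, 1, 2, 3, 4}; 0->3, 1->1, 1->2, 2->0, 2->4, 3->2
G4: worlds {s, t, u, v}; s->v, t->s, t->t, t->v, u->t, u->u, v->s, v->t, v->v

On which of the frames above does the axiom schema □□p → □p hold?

G1, G4

The schema corresponds to density: ∀x ∀y (Rxy → ∃z (Rxz ∧ Rzy)).
G1: satisfies the condition.
G2: fails — Rxu but no t with Rxt and Rtu.
G3: fails — R32 but no z with R3z and Rz2.
G4: satisfies the condition.
Valid on: G1, G4.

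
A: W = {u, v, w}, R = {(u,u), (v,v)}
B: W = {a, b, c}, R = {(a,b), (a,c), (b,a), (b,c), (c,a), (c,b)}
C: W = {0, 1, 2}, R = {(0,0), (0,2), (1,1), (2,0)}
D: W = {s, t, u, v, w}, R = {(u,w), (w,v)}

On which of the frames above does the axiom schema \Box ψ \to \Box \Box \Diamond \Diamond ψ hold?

This is the axiom for a generalized confluence (Geach) condition; its first-order frame correspondent is \forall x \forall z (x R^2 z \to \exists w (xRw \wedge z R^2 w)).
A: ✓.
B: ✓.
C: ✓.
D: fails — uR²v but no w* with uRw* and vR²w*.
Valid on: A, B, C.

A, B, C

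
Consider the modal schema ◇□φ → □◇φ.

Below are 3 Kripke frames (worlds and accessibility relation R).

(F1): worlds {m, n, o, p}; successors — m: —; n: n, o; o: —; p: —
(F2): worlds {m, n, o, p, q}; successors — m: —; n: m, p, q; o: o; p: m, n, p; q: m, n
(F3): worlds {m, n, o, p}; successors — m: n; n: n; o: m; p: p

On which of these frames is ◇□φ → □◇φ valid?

(F3)

The schema corresponds to convergence: ∀x ∀y ∀z (Rxy ∧ Rxz → ∃w (Ryw ∧ Rzw)).
(F1): fails — Rnn and Rno but n and o have no common successor.
(F2): fails — Rnq and Rnm but q and m have no common successor.
(F3): condition met.
Valid on: (F3).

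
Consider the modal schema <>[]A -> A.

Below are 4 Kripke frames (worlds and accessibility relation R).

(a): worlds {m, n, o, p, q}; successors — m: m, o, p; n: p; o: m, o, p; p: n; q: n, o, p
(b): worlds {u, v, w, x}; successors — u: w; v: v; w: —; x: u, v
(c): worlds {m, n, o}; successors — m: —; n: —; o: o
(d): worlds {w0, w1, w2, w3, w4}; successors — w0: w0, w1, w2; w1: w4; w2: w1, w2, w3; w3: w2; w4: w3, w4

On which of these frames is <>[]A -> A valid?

(c)

Frame correspondent (Sahlqvist): forall x forall y (xRy -> exists w (yRw & x = w)) — i.e. a generalized confluence (Geach) condition.
(a): fails — mRp but no w with pRw and m=w.
(b): fails — uRw but no t with wRt and u=t.
(c): satisfies the condition.
(d): fails — w0Rw1 but no w with w1Rw and w0=w.
Valid on: (c).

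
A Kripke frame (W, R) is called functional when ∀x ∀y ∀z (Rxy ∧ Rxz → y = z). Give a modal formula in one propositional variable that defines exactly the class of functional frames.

A defining formula is ◇q → □q (the CD axiom).
Suppose ◇q→□q is valid. Take Rxy, Rxz and set V(q)={y}. Then ◇q at x, so □q at x, so q at z, i.e. z=y.

◇q → □q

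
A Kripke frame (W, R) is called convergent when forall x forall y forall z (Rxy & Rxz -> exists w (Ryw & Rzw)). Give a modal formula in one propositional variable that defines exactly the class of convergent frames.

◇□s → □◇s

A defining formula is ◇□s → □◇s (the .2 axiom).
Suppose ◇□s→□◇s is valid. Take Rxy, Rxz and set V(s)={w : Ryw}. Then □s at y so ◇□s at x, so □◇s at x, so ◇s at z, giving w with Rzw and Ryw.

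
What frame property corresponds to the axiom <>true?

seriality: forall x exists y Rxy

◇⊤ holds at w iff w has a successor, so frame-validity of ◇⊤ is exactly seriality. Equivalently via □p → ◇p:
Suppose □p→◇p is valid. At any x set V(p)=W. Then □p at x, so ◇p at x, so x has a successor.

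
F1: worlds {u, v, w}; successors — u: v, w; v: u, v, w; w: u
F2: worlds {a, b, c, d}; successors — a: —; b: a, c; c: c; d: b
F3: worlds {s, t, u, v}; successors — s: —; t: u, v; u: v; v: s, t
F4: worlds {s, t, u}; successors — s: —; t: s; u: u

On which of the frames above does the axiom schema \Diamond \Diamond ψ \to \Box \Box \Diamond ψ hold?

F4

The schema corresponds to a generalized confluence (Geach) condition: \forall x \forall y \forall z ((x R^2 y \wedge x R^2 z) \to \exists w (y = w \wedge zRw)).
F1: fails — uR²u, uR²u but no t with u=t and uRt.
F2: fails — dR²a, dR²a but no w with a=w and aRw.
F3: fails — tR²s, tR²s but no w with s=w and sRw.
F4: condition met.
Valid on: F4.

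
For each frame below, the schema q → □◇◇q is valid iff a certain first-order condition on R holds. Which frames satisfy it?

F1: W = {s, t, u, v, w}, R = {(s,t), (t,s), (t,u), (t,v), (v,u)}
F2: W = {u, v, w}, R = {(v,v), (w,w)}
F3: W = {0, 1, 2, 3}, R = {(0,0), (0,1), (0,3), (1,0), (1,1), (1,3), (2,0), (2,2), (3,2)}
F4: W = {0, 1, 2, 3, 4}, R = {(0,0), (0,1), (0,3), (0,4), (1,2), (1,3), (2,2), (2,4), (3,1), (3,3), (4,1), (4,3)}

F2

This is the axiom for a generalized confluence (Geach) condition; its first-order frame correspondent is ∀x ∀z (xRz → ∃w (x = w ∧ zR²w)).
F1: fails — sRt but no w* with s=w* and tR²w*.
F2: holds.
F3: fails — 1R3 but no w with 1=w and 3R²w.
F4: fails — 0R1 but no w with 0=w and 1R²w.
Valid on: F2.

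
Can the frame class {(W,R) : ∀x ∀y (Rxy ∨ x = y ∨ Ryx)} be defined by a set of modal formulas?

If a class were modally definable it would be closed under disjoint unions (Goldblatt–Thomason).
Take 4 disjoint single-world reflexive frames: each is trivially connected, but their disjoint union has 4 worlds with no edge between distinct components, so it is not connected.
So no modal formula (or set of formulas) defines exactly the connected frames.

Not modally definable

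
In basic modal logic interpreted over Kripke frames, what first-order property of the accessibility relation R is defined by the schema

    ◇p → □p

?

partial functionality

Suppose ◇p→□p is valid. Take Rxy, Rxz and set V(p)={y}. Then ◇p at x, so □p at x, so p at z, i.e. z=y.
Conversely, on a frame with partial functionality the schema holds at every world under every valuation.
Frame condition: ∀x ∀y ∀z (Rxy ∧ Rxz → y = z).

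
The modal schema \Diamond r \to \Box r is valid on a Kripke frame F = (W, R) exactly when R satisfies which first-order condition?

Suppose ◇r→□r is valid. Take Rxy, Rxz and set V(r)={y}. Then ◇r at x, so □r at x, so r at z, i.e. z=y.
The converse is a direct semantic check.
Frame condition: \forall x \forall y \forall z (Rxy \wedge Rxz \to y = z).

partial functionality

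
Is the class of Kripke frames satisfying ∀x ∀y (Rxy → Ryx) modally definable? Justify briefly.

Yes, by p → □◇p

Yes: it is symmetry, defined by the B schema p → □◇p.
Suppose p→□◇p is valid. Take Rxy and set V(p)={x}. Then p at x, so □◇p at x, so ◇p at y, so some z with Ryz has p; z=x, i.e. Ryx.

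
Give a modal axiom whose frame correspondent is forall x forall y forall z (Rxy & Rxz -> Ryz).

This is the Euclidean property; the standard corresponding axiom is 5: ◇ψ → □◇ψ.
Suppose ◇ψ→□◇ψ is valid. Take Rxy, Rxz and set V(ψ)={y}. Then ◇ψ at x, so □◇ψ at x, so ◇ψ at z, so some w with Rzw has ψ; w=y, i.e. Rzy. By symmetry of the argument, Ryz.

◇ψ → □◇ψ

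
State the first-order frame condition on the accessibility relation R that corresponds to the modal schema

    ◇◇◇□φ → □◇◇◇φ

∀x ∀y ∀z ((xR³y ∧ xRz) → ∃w (yRw ∧ zR³w))

This is a Sahlqvist (Geach-type) schema ◇^3□^1φ → □^1◇^3φ.
First-order correspondent: ∀x ∀y ∀z ((xR³y ∧ xRz) → ∃w (yRw ∧ zR³w)).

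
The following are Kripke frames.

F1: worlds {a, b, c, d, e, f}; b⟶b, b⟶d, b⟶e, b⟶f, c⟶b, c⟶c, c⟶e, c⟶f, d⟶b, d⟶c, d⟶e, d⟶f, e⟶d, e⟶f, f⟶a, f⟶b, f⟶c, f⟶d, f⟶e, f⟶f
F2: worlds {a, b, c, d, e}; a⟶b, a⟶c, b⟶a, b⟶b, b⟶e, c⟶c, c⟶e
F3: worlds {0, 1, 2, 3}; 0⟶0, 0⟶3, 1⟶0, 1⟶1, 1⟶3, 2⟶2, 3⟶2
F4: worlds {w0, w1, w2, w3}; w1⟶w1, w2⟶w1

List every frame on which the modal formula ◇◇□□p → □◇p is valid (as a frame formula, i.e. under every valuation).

F4

The schema corresponds to a generalized confluence (Geach) condition: ∀x ∀y ∀z ((xR²y ∧ xRz) → ∃w (yR²w ∧ zRw)).
F1: fails — bR²a, bRb but no w with aR²w and bRw.
F2: fails — aR²e, aRb but no w with eR²w and bRw.
F3: fails — 0R²2, 0R0 but no w with 2R²w and 0Rw.
F4: ✓.
Valid on: F4.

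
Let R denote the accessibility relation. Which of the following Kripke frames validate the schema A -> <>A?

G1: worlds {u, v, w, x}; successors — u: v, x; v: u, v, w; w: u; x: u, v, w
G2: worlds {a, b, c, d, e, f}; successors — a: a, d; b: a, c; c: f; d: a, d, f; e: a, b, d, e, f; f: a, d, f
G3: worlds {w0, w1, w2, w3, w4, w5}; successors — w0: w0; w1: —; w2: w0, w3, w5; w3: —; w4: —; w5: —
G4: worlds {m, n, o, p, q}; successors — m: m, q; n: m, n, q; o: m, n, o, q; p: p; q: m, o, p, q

This is the axiom for a generalized confluence (Geach) condition; its first-order frame correspondent is forall x exists w (x = w & xRw).
G1: fails — at u but no t with u=t and uRt.
G2: fails — at b but no w with b=w and bRw.
G3: fails — at w1 but no w with w1=w and w1Rw.
G4: ✓.
Valid on: G4.

G4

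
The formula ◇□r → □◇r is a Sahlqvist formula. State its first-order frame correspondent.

Convergence

Suppose ◇□r→□◇r is valid. Take Rxy, Rxz and set V(r)={w : Ryw}. Then □r at y so ◇□r at x, so □◇r at x, so ◇r at z, giving w with Rzw and Ryw.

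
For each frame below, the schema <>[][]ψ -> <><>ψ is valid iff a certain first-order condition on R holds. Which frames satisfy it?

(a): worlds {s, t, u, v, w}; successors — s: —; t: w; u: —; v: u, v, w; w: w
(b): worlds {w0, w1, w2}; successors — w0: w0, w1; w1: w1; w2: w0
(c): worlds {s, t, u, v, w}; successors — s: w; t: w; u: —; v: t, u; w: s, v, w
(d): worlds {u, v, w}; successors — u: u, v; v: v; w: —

(b), (d)

Frame correspondent (Sahlqvist): forall x forall y (xRy -> exists w (y R^2 w & x R^2 w)) — i.e. a generalized confluence (Geach) condition.
(a): fails — vRu but no w* with uR²w* and vR²w*.
(b): satisfies the condition.
(c): fails — vRu but no w* with uR²w* and vR²w*.
(d): satisfies the condition.
Valid on: (b), (d).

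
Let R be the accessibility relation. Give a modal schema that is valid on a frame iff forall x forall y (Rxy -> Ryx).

The condition is symmetry. The B schema r → □◇r defines it.
Suppose r→□◇r is valid. Take Rxy and set V(r)={x}. Then r at x, so □◇r at x, so ◇r at y, so some z with Ryz has r; z=x, i.e. Ryx.

r → □◇r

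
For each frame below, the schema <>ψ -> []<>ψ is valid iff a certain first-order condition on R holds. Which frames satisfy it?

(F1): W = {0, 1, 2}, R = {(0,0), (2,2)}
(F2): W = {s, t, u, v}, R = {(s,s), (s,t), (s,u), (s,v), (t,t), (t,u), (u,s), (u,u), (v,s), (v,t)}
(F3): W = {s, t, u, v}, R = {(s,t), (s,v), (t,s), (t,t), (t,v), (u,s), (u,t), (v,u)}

Frame correspondent (Sahlqvist): forall x forall y forall z (Rxy & Rxz -> Ryz) — i.e. the Euclidean property.
(F1): condition met.
(F2): fails — Rsv and Rsv but not Rvv.
(F3): fails — Rsv and Rsv but not Rvv.
Valid on: (F1).

(F1)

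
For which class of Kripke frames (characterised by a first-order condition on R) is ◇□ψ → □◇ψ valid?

convergence: ∀x ∀y ∀z (Rxy ∧ Rxz → ∃w (Ryw ∧ Rzw))

This schema is the .2 axiom.
Its frame correspondent is convergence — ∀x ∀y ∀z (Rxy ∧ Rxz → ∃w (Ryw ∧ Rzw)).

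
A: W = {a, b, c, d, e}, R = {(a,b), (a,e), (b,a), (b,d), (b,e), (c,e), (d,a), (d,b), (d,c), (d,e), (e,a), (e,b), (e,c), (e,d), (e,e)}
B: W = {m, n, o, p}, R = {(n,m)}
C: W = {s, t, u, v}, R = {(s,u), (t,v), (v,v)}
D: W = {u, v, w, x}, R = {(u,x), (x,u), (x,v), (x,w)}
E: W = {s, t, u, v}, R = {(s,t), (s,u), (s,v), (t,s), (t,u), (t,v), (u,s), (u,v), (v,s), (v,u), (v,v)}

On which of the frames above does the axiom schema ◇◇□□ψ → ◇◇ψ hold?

A, B, C, E

Frame correspondent (Sahlqvist): ∀x ∀y (xR²y → ∃w (yR²w ∧ xR²w)) — i.e. a generalized confluence (Geach) condition.
A: condition met.
B: condition met.
C: condition met.
D: fails — uR²v but no t with vR²t and uR²t.
E: condition met.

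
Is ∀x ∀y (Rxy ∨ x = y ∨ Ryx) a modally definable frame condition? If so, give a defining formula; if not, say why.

Any modally definable frame class is closed under disjoint unions.
Take 2 disjoint single-world reflexive frames: each is trivially connected, but their disjoint union has 2 worlds with no edge between distinct components, so it is not connected.
So no modal formula (or set of formulas) defines exactly the connected frames.

No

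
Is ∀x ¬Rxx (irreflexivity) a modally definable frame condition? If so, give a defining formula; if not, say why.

Not modally definable

Modal frame validity is preserved under surjective bounded morphisms.
The 3-cycle (worlds 0,1,2 with 0→1→2→0) is irreflexive, and the map sending every world to a single reflexive point • is a surjective bounded morphism (forth: every edge maps to (•,•); back: every world has a successor). So any modal formula valid on the 3-cycle is also valid on the reflexive point, which is not irreflexive.
Hence irreflexivity is not modally definable.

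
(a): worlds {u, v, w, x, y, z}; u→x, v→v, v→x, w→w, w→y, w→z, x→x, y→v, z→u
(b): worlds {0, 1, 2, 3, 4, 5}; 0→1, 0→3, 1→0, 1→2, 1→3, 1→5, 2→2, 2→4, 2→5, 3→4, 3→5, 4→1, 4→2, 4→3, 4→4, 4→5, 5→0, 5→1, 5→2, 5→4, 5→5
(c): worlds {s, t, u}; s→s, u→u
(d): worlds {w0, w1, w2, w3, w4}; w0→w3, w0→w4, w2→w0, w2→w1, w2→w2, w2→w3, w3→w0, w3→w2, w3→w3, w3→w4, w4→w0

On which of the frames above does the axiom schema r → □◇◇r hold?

(c)

This is the axiom for a generalized confluence (Geach) condition; its first-order frame correspondent is ∀x ∀z (xRz → ∃w (x = w ∧ zR²w)).
(a): fails — uRx but no t with u=t and xR²t.
(b): fails — 1R0 but no w with 1=w and 0R²w.
(c): ✓.
(d): fails — w0Rw4 but no w with w0=w and w4R²w.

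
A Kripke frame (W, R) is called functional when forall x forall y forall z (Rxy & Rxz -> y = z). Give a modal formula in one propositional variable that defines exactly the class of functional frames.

The condition is partial functionality. The CD schema ◇q → □q defines it.
Suppose ◇q→□q is valid. Take Rxy, Rxz and set V(q)={y}. Then ◇q at x, so □q at x, so q at z, i.e. z=y.

◇q → □q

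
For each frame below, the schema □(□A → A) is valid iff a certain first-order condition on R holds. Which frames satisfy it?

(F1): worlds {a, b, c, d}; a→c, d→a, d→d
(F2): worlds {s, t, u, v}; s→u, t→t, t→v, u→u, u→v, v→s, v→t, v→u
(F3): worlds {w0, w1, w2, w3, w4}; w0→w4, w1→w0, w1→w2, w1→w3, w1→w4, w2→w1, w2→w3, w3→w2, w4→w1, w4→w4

none

This is the axiom for shift-reflexivity; its first-order frame correspondent is ∀x ∀y (Rxy → Ryy).
(F1): fails — Rac but not Rcc.
(F2): fails — Ruv but not Rvv.
(F3): fails — Rw1w2 but not Rw2w2.
Valid on no frame.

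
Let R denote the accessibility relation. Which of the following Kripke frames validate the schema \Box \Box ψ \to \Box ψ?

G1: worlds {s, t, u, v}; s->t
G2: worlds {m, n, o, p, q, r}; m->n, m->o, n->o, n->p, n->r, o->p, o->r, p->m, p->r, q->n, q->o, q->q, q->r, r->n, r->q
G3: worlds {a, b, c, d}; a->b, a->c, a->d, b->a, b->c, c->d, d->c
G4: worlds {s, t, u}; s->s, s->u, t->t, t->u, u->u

G4

The schema corresponds to density: \forall x \forall y (Rxy \to \exists z (Rxz \wedge Rzy)).
G1: fails — Rst but no z with Rsz and Rzt.
G2: fails — Rop but no z with Roz and Rzp.
G3: fails — Rcd but no z with Rcz and Rzd.
G4: condition met.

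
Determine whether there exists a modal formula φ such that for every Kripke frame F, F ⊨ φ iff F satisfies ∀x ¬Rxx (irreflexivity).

No

Modal frame validity is preserved under surjective bounded morphisms.
The 3-cycle (worlds 0,1,2 with 0→1→2→0) is irreflexive, and the map sending every world to a single reflexive point • is a surjective bounded morphism (forth: every edge maps to (•,•); back: every world has a successor). So any modal formula valid on the 3-cycle is also valid on the reflexive point, which is not irreflexive.
So the class is not modally definable.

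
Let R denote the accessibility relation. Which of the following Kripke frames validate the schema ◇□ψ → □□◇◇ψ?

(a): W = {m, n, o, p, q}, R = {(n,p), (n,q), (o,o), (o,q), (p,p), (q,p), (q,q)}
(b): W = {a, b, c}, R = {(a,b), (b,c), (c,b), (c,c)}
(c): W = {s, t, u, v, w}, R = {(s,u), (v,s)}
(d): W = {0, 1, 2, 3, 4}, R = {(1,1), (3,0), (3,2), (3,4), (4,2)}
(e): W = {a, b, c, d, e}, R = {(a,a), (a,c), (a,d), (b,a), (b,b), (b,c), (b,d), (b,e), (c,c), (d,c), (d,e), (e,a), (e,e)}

The schema corresponds to a generalized confluence (Geach) condition: ∀x ∀y ∀z ((xRy ∧ xR²z) → ∃w (yRw ∧ zR²w)).
(a): fails — oRo, oR²p but no w with oRw and pR²w.
(b): holds.
(c): fails — vRs, vR²u but no w* with sRw* and uR²w*.
(d): fails — 3R0, 3R²2 but no w with 0Rw and 2R²w.
(e): fails — bRe, bR²c but no w with eRw and cR²w.
Valid on: (b).

(b)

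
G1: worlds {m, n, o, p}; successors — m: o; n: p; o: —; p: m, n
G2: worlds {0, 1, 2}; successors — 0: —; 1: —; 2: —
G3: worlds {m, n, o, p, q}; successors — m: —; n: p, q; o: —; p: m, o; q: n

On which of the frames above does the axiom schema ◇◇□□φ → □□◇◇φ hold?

This is the axiom for a generalized confluence (Geach) condition; its first-order frame correspondent is ∀x ∀y ∀z ((xR²y ∧ xR²z) → ∃w (yR²w ∧ zR²w)).
G1: fails — nR²m, nR²m but no w with mR²w and mR²w.
G2: condition met.
G3: fails — nR²m, nR²m but no w with mR²w and mR²w.

G2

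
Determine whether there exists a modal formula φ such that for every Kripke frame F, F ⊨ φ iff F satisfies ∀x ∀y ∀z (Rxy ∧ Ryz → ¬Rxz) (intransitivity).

Modal frame validity is preserved under surjective bounded morphisms.
The 3-cycle (worlds s,t,u with s→t→u→s) is intransitive. Mapping every world to a single reflexive point • is a surjective bounded morphism; the reflexive point is not intransitive (R••∧R•• but R••).
So the class is not modally definable.

No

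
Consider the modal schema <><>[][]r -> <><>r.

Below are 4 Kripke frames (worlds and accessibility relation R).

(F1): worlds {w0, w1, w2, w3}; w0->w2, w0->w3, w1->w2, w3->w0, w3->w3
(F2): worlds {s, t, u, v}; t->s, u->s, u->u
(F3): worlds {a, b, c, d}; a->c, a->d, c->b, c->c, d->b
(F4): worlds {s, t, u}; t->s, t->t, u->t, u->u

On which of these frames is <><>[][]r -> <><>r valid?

Frame correspondent (Sahlqvist): forall x forall y (x R^2 y -> exists w (y R^2 w & x R^2 w)) — i.e. a generalized confluence (Geach) condition.
(F1): fails — w3R²w2 but no w with w2R²w and w3R²w.
(F2): fails — uR²s but no w with sR²w and uR²w.
(F3): fails — aR²b but no w with bR²w and aR²w.
(F4): fails — tR²s but no w with sR²w and tR²w.

none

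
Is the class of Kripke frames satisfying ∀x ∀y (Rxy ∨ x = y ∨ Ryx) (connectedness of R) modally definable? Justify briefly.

Any modally definable frame class is closed under disjoint unions.
Take 4 disjoint single-world reflexive frames: each is trivially connected, but their disjoint union has 4 worlds with no edge between distinct components, so it is not connected.
So no modal formula (or set of formulas) defines exactly the connected frames.

No — not modally definable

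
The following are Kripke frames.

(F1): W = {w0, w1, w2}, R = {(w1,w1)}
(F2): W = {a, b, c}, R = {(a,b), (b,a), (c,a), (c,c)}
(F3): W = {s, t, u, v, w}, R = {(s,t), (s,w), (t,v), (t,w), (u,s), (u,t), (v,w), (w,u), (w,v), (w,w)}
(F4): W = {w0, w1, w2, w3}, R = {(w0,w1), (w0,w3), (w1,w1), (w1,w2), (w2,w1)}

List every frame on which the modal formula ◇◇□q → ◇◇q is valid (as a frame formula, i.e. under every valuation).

The schema corresponds to a generalized confluence (Geach) condition: ∀x ∀y (xR²y → ∃w (yRw ∧ xR²w)).
(F1): condition met.
(F2): fails — aR²a but no w with aRw and aR²w.
(F3): fails — sR²u but no w* with uRw* and sR²w*.
(F4): condition met.
Valid on: (F1), (F4).

(F1), (F4)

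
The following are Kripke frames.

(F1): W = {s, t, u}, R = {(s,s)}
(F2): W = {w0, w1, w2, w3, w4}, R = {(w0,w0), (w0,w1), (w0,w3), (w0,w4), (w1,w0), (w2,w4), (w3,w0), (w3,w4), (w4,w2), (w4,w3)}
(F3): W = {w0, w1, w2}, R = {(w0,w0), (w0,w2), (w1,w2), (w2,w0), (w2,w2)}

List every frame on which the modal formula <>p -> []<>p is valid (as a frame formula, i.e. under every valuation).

(F1), (F3)

Frame correspondent (Sahlqvist): forall x forall y forall z (Rxy & Rxz -> Ryz) — i.e. the Euclidean property.
(F1): condition met.
(F2): fails — Rw0w4 and Rw0w4 but not Rw4w4.
(F3): condition met.
Valid on: (F1), (F3).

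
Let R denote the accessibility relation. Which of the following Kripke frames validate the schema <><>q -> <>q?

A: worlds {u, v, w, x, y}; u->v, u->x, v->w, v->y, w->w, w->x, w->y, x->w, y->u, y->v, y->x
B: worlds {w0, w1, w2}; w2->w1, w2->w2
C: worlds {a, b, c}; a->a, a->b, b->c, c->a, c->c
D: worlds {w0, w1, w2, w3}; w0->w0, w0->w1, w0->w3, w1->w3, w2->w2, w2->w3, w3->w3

B, D

Frame correspondent (Sahlqvist): forall x forall y forall z (Rxy & Ryz -> Rxz) — i.e. transitivity.
A: fails — Ruv and Rvw but not Ruw.
B: holds.
C: fails — Rbc and Rca but not Rba.
D: holds.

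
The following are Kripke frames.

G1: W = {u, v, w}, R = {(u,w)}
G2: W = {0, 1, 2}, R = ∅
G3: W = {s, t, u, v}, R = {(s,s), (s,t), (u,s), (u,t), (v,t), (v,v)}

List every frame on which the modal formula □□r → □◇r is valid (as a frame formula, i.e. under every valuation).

G2

The schema corresponds to a generalized confluence (Geach) condition: ∀x ∀z (xRz → ∃w (xR²w ∧ zRw)).
G1: fails — uRw but no t with uR²t and wRt.
G2: holds.
G3: fails — sRt but no w with sR²w and tRw.
Valid on: G2.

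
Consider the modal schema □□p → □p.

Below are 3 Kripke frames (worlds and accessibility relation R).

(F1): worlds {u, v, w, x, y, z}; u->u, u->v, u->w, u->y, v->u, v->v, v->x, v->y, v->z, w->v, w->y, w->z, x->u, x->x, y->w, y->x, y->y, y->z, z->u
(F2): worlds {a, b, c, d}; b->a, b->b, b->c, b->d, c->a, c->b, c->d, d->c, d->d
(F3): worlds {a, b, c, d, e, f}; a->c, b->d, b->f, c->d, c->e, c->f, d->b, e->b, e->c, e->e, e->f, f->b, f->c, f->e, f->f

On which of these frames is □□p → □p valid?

(F1), (F2)

Frame correspondent (Sahlqvist): ∀x ∀y (Rxy → ∃z (Rxz ∧ Rzy)) — i.e. density.
(F1): condition met.
(F2): condition met.
(F3): fails — Rcd but no z with Rcz and Rzd.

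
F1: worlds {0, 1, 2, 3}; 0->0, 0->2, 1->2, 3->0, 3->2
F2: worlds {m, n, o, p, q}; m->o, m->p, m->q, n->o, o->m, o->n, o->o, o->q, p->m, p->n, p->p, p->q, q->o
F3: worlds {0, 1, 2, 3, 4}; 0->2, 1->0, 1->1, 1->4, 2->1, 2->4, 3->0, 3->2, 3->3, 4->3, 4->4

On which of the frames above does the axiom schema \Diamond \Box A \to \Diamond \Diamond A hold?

F2, F3

Frame correspondent (Sahlqvist): \forall x \forall y (xRy \to \exists w (yRw \wedge x R^2 w)) — i.e. a generalized confluence (Geach) condition.
F1: fails — 0R2 but no w with 2Rw and 0R²w.
F2: condition met.
F3: condition met.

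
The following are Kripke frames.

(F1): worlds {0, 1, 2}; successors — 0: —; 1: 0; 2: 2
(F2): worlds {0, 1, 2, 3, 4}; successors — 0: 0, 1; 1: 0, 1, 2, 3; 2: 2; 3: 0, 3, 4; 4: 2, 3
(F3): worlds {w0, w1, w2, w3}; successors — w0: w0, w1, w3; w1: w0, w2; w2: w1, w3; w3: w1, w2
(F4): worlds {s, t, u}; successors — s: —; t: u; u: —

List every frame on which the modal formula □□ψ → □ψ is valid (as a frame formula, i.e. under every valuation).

Frame correspondent (Sahlqvist): ∀x ∀y (Rxy → ∃z (Rxz ∧ Rzy)) — i.e. density.
(F1): fails — R10 but no z with R1z and Rz0.
(F2): condition met.
(F3): fails — Rw1w2 but no z with Rw1z and Rzw2.
(F4): fails — Rtu but no z with Rtz and Rzu.

(F2)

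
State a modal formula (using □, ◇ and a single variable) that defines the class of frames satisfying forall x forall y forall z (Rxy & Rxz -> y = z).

The condition is partial functionality. The CD schema ◇p → □p defines it.

◇p → □p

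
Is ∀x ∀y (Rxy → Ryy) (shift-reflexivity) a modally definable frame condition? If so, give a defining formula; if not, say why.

Yes: it is shift-reflexivity, defined by the T□ schema □(□r → r).
Suppose □(□r→r) is valid. Take Rxy and set V(r)={w : Ryw}. Then at y, □r holds; since □(□r→r) at x, □r→r at y, so r at y, i.e. Ryy.

Yes, by □(□r → r)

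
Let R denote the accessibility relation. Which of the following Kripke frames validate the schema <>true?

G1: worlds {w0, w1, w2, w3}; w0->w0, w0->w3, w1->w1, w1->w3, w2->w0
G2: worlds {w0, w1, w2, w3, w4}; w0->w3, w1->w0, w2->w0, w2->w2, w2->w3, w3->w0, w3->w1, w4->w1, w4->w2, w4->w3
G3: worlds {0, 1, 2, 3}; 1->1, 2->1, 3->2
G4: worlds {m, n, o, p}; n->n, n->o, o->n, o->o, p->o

The schema corresponds to seriality: forall x exists y Rxy.
G1: fails — world w3 has no successor.
G2: satisfies the condition.
G3: fails — world 0 has no successor.
G4: fails — world m has no successor.

G2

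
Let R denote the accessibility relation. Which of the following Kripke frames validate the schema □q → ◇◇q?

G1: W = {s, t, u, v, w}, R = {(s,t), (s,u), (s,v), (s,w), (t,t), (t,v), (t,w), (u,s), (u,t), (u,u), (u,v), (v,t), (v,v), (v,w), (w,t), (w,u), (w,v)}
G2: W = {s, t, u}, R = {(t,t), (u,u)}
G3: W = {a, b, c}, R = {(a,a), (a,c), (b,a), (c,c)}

Frame correspondent (Sahlqvist): ∀x ∃w (xRw ∧ xR²w) — i.e. a generalized confluence (Geach) condition.
G1: holds.
G2: fails — at s but no w with sRw and sR²w.
G3: holds.
Valid on: G1, G3.

G1, G3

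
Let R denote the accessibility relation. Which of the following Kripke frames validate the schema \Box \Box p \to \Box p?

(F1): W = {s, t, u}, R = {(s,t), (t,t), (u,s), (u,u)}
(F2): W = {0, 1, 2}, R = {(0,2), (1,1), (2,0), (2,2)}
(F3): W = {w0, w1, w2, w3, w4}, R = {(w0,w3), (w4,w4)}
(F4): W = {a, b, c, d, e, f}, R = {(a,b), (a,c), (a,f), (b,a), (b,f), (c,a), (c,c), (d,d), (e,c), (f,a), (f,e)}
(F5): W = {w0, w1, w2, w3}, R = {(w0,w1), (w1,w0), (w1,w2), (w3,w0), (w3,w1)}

(F1), (F2)

This is the axiom for density; its first-order frame correspondent is \forall x \forall y (Rxy \to \exists z (Rxz \wedge Rzy)).
(F1): ✓.
(F2): ✓.
(F3): fails — Rw0w3 but no z with Rw0z and Rzw3.
(F4): fails — Rab but no z with Raz and Rzb.
(F5): fails — Rw1w2 but no z with Rw1z and Rzw2.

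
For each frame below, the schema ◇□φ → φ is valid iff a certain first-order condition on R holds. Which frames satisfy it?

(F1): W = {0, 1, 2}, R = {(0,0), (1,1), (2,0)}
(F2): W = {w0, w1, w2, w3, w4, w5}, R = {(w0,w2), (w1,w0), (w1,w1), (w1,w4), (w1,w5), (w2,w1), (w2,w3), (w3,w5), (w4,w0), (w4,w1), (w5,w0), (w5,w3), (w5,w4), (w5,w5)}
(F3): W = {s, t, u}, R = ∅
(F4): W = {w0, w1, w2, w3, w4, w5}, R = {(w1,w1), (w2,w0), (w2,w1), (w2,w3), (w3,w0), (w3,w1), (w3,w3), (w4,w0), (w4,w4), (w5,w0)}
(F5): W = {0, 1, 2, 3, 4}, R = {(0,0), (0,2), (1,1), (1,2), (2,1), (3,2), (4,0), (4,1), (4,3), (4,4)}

(F3)

Frame correspondent (Sahlqvist): ∀x ∀y (Rxy → Ryx) — i.e. symmetry.
(F1): fails — R20 but not R02.
(F2): fails — Rw1w5 but not Rw5w1.
(F3): ✓.
(F4): fails — Rw3w1 but not Rw1w3.
(F5): fails — R32 but not R23.
Valid on: (F3).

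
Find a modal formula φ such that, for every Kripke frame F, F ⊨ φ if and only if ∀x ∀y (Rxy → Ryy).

□(□q → q)

A defining formula is □(□q → q) (the T□ axiom).
Suppose □(□q→q) is valid. Take Rxy and set V(q)={w : Ryw}. Then at y, □q holds; since □(□q→q) at x, □q→q at y, so q at y, i.e. Ryy.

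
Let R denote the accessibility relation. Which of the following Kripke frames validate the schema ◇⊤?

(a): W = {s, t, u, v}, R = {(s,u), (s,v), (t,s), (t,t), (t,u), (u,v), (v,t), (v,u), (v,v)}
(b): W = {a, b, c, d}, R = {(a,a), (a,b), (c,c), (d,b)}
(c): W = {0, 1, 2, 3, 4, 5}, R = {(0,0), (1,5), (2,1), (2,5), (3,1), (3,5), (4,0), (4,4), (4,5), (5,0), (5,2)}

Frame correspondent (Sahlqvist): ∀x ∃y Rxy — i.e. seriality.
(a): condition met.
(b): fails — world b has no successor.
(c): condition met.
Valid on: (a), (c).

(a), (c)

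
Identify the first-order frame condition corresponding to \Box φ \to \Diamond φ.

Suppose □φ→◇φ is valid. At any x set V(φ)=W. Then □φ at x, so ◇φ at x, so x has a successor.

seriality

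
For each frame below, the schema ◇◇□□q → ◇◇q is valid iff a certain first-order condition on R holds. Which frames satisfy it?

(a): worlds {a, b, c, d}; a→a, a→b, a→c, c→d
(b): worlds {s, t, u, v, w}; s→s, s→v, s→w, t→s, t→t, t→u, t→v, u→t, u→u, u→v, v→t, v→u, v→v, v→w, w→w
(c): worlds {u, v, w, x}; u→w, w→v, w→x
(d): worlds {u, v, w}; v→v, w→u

Frame correspondent (Sahlqvist): ∀x ∀y (xR²y → ∃w (yR²w ∧ xR²w)) — i.e. a generalized confluence (Geach) condition.
(a): fails — aR²b but no w with bR²w and aR²w.
(b): holds.
(c): fails — uR²v but no t with vR²t and uR²t.
(d): holds.

(b), (d)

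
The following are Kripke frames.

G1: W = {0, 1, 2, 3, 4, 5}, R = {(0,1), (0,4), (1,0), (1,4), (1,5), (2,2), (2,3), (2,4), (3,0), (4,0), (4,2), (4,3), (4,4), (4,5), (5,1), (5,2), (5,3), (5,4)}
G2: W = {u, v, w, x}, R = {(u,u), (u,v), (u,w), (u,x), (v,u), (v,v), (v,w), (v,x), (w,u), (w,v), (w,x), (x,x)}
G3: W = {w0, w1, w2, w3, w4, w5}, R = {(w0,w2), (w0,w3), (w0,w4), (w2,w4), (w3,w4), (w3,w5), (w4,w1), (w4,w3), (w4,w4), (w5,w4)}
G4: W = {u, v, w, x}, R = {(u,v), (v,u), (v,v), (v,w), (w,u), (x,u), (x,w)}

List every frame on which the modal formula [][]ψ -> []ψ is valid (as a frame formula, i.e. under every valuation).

G2

This is the axiom for density; its first-order frame correspondent is forall x forall y (Rxy -> exists z (Rxz & Rzy)).
G1: fails — R01 but no z with R0z and Rz1.
G2: condition met.
G3: fails — Rw3w5 but no z with Rw3z and Rzw5.
G4: fails — Rxw but no z with Rxz and Rzw.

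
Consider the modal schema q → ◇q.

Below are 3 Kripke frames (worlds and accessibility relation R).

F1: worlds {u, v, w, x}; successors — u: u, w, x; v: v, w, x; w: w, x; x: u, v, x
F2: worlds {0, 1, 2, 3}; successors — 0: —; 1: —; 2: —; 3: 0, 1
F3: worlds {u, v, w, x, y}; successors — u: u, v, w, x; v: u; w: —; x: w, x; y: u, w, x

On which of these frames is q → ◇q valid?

F1

Frame correspondent (Sahlqvist): ∀x Rxx — i.e. reflexivity.
F1: holds.
F2: fails — world 0 does not see itself.
F3: fails — world v does not see itself.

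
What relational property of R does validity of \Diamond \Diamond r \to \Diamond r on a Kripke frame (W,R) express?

Equivalently (dual form): □r → □□r.
Suppose □r→□□r is valid. Take Rxy, Ryz and set V(r)={w : Rxw}. Then □r at x, so □□r at x, so □r at y, so r at z, i.e. Rxz.

Transitivity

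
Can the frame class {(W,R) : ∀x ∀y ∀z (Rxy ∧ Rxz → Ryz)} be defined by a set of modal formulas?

Yes, by ◇p → □◇p

Yes: it is the Euclidean property, defined by the 5 schema ◇p → □◇p.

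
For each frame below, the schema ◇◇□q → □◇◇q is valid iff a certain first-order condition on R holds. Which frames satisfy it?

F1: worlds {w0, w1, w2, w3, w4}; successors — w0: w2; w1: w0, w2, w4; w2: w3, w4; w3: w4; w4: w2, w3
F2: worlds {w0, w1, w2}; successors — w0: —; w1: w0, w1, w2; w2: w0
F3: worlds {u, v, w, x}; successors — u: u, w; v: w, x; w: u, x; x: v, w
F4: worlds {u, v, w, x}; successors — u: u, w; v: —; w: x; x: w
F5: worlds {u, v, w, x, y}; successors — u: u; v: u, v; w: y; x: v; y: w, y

Frame correspondent (Sahlqvist): ∀x ∀y ∀z ((xR²y ∧ xRz) → ∃w (yRw ∧ zR²w)) — i.e. a generalized confluence (Geach) condition.
F1: fails — w2R²w3, w2Rw3 but no w with w3Rw and w3R²w.
F2: fails — w1R²w0, w1Rw0 but no w with w0Rw and w0R²w.
F3: holds.
F4: fails — uR²w, uRw but no t with wRt and wR²t.
F5: holds.

F3, F5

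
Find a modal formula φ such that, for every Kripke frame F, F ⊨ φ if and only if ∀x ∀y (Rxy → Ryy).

A defining formula is □(□r → r) (the T□ axiom).
Suppose □(□r→r) is valid. Take Rxy and set V(r)={w : Ryw}. Then at y, □r holds; since □(□r→r) at x, □r→r at y, so r at y, i.e. Ryy.

□(□r → r)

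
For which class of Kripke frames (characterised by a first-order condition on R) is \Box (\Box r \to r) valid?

Suppose □(□r→r) is valid. Take Rxy and set V(r)={w : Ryw}. Then at y, □r holds; since □(□r→r) at x, □r→r at y, so r at y, i.e. Ryy.
The converse is a direct semantic check.
So the correspondent is shift-reflexivity.

shift-reflexivity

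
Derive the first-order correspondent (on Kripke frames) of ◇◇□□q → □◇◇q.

∀x ∀y ∀z ((xR²y ∧ xRz) → ∃w (yR²w ∧ zR²w))

This is a Sahlqvist (Geach-type) schema ◇^2□^2q → □^1◇^2q.
First-order correspondent: ∀x ∀y ∀z ((xR²y ∧ xRz) → ∃w (yR²w ∧ zR²w)).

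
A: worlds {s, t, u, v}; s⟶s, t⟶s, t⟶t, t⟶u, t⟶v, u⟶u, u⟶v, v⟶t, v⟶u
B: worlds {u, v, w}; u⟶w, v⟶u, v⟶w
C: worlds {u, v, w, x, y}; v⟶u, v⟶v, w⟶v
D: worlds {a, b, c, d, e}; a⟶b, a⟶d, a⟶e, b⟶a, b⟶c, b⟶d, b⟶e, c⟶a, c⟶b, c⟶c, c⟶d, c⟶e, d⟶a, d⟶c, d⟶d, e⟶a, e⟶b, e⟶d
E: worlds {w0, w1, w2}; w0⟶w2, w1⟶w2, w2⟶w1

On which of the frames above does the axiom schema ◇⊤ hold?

This is the axiom for seriality; its first-order frame correspondent is ∀x ∃y Rxy.
A: condition met.
B: fails — world w has no successor.
C: fails — world u has no successor.
D: condition met.
E: condition met.

A, D, E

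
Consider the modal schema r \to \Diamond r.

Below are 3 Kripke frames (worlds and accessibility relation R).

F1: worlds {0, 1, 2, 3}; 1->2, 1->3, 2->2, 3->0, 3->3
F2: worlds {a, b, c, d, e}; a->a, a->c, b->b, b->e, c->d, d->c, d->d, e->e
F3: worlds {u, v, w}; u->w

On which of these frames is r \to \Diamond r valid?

none

Frame correspondent (Sahlqvist): \forall x Rxx — i.e. reflexivity.
F1: fails — world 0 does not see itself.
F2: fails — world c does not see itself.
F3: fails — world u does not see itself.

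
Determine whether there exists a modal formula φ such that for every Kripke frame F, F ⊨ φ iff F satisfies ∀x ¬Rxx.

Modal frame validity is preserved under surjective bounded morphisms.
The 4-cycle (worlds w0,w1,w2,w3 with w0→w1→w2→w3→w0) is irreflexive, and the map sending every world to a single reflexive point • is a surjective bounded morphism (forth: every edge maps to (•,•); back: every world has a successor). So any modal formula valid on the 4-cycle is also valid on the reflexive point, which is not irreflexive.
So the class is not modally definable.

No — not modally definable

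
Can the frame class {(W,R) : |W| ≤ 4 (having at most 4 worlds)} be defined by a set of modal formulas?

If a class were modally definable it would be closed under disjoint unions (Goldblatt–Thomason).
Any modal formula valid on each of 5 disjoint one-world frames is valid on their disjoint union (validity is preserved under disjoint unions). Each one-world frame has |W|=1≤4, but the union has |W|=5.
So no modal formula (or set of formulas) defines exactly the |W|≤4 frames.

Not modally definable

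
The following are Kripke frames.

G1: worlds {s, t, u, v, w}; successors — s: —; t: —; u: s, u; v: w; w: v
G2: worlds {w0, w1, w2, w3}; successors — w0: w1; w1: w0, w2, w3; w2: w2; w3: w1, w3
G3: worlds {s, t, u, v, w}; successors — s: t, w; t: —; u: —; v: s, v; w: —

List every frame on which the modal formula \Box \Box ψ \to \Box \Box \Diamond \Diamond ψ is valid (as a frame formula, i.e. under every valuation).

G2

Frame correspondent (Sahlqvist): \forall x \forall z (x R^2 z \to \exists w (x R^2 w \wedge z R^2 w)) — i.e. a generalized confluence (Geach) condition.
G1: fails — uR²s but no w* with uR²w* and sR²w*.
G2: condition met.
G3: fails — vR²s but no w* with vR²w* and sR²w*.
Valid on: G2.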